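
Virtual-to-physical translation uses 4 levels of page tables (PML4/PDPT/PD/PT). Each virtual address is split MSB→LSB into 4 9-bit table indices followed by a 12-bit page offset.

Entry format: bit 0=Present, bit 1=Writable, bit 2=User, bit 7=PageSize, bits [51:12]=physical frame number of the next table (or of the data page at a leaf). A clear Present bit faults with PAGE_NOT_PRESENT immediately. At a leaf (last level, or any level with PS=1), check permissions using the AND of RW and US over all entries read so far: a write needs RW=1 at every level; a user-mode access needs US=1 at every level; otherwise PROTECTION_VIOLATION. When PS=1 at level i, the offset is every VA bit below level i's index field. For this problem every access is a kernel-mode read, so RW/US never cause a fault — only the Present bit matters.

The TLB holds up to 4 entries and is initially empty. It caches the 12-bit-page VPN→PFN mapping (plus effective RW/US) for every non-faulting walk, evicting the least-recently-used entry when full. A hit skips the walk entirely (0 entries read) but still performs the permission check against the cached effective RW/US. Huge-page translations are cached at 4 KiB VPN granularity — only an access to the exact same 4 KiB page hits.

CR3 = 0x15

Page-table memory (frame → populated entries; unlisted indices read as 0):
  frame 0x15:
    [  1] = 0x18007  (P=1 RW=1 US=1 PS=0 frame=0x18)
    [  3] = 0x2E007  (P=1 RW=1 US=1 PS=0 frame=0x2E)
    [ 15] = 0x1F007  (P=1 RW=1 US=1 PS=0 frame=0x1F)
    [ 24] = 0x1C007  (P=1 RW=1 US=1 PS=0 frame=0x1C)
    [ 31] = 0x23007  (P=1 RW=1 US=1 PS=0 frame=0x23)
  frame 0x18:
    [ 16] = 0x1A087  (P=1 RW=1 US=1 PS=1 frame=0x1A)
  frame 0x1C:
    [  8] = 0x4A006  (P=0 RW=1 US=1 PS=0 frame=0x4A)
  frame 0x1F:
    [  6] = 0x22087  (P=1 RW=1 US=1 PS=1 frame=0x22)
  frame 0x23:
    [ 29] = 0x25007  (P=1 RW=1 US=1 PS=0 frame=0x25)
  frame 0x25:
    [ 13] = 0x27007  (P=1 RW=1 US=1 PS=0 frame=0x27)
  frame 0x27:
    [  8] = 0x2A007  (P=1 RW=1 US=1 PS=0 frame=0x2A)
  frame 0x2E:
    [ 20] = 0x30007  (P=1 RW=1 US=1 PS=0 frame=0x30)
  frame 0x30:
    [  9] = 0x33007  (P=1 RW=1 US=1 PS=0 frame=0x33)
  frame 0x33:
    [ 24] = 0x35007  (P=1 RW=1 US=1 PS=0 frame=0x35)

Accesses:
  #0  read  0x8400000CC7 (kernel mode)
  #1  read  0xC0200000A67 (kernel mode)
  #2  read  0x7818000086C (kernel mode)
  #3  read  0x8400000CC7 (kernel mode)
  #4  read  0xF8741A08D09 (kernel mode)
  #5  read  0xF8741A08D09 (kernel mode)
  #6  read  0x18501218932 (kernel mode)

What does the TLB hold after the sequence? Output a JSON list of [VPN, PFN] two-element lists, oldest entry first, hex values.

Trace:
#0 VA=0x8400000CC7 (r,kernel):
  L0 @0x15[1] → 0x18007  P=1,RW=1,US=1,PS=0
  L1 @0x18[16] → 0x1A087  P=1,RW=1,US=1,PS=1
  ✓ 0x1ACC7 (huge @L1)  — 2 lookups
#1 VA=0xC0200000A67 (r,kernel):
  L0 @0x15[24] → 0x1C007  P=1,RW=1,US=1,PS=0
  L1 @0x1C[8] → 0x4A006  P=0,RW=1,US=1,PS=0
  ✗ PAGE_NOT_PRESENT  [2 reads]
#2 VA=0x7818000086C (r,kernel):
  L0 @0x15[15] → 0x1F007  P=1,RW=1,US=1,PS=0
  L1 @0x1F[6] → 0x22087  P=1,RW=1,US=1,PS=1
  ✓ 0x2286C (huge @L1)  — 2 lookups
#3 VA=0x8400000CC7 (r,kernel):
  TLB hit vpn=0x8400000 → PA=0x1ACC7
#4 VA=0xF8741A08D09 (r,kernel):
  L0 @0x15[31] → 0x23007  P=1,RW=1,US=1,PS=0
  L1 @0x23[29] → 0x25007  P=1,RW=1,US=1,PS=0
  L2 @0x25[13] → 0x27007  P=1,RW=1,US=1,PS=0
  L3 @0x27[8] → 0x2A007  P=1,RW=1,US=1,PS=0
  ✓ 0x2AD09  — 4 lookups
#5 VA=0xF8741A08D09 (r,kernel):
  TLB hit vpn=0xF8741A08 → PA=0x2AD09
#6 VA=0x18501218932 (r,kernel):
  L0 @0x15[3] → 0x2E007  P=1,RW=1,US=1,PS=0
  L1 @0x2E[20] → 0x30007  P=1,RW=1,US=1,PS=0
  L2 @0x30[9] → 0x33007  P=1,RW=1,US=1,PS=0
  L3 @0x33[24] → 0x35007  P=1,RW=1,US=1,PS=0
  ✓ 0x35932  — 4 lookups

TLB: [["0x78180000", "0x22"], ["0x8400000", "0x1A"], ["0xF8741A08", "0x2A"], ["0x18501218", "0x35"]]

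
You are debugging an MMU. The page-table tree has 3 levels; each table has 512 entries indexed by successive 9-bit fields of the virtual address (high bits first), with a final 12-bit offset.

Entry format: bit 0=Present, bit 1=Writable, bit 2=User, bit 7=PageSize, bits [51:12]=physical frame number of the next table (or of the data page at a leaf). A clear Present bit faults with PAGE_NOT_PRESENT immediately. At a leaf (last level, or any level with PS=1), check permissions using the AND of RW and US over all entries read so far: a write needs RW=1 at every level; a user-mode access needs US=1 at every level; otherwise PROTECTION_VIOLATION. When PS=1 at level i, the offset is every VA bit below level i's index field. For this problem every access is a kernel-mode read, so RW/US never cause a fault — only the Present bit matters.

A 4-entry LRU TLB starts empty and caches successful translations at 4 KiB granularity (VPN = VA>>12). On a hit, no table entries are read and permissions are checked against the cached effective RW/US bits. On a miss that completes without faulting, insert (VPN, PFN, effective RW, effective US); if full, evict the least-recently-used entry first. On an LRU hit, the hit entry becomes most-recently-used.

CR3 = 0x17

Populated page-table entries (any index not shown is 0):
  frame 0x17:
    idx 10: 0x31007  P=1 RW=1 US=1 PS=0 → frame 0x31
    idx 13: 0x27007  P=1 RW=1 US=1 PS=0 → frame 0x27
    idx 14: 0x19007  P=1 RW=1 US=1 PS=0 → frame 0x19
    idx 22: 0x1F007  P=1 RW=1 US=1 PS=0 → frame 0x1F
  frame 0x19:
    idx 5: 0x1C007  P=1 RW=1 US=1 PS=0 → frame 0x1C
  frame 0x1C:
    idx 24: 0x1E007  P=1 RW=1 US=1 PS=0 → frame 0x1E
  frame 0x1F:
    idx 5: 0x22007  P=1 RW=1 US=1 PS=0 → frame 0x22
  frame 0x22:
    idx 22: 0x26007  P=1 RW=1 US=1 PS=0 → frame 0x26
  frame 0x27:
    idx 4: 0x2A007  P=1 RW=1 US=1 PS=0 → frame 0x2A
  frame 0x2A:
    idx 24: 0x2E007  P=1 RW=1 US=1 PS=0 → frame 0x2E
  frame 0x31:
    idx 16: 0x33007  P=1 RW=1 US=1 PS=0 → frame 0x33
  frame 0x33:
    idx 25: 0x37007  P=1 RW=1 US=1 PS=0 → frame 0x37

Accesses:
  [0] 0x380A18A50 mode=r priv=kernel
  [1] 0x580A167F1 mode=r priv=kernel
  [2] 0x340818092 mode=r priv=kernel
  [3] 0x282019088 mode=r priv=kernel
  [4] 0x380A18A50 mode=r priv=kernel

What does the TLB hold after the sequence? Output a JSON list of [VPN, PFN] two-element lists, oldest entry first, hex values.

Trace:
#0 VA=0x380A18A50 (r,kernel):
  L0: frame=0x17 idx=14 entry=0x19007 [P=1 RW=1 US=1 PS=0]
  L1: frame=0x19 idx=5 entry=0x1C007 [P=1 RW=1 US=1 PS=0]
  L2: frame=0x1C idx=24 entry=0x1E007 [P=1 RW=1 US=1 PS=0]
  ⇒ phys 0x1EA50  [3 reads]
#1 VA=0x580A167F1 (r,kernel):
  L0: frame=0x17 idx=22 entry=0x1F007 [P=1 RW=1 US=1 PS=0]
  L1: frame=0x1F idx=5 entry=0x22007 [P=1 RW=1 US=1 PS=0]
  L2: frame=0x22 idx=22 entry=0x26007 [P=1 RW=1 US=1 PS=0]
  ⇒ phys 0x267F1  [3 reads]
#2 VA=0x340818092 (r,kernel):
  L0: frame=0x17 idx=13 entry=0x27007 [P=1 RW=1 US=1 PS=0]
  L1: frame=0x27 idx=4 entry=0x2A007 [P=1 RW=1 US=1 PS=0]
  L2: frame=0x2A idx=24 entry=0x2E007 [P=1 RW=1 US=1 PS=0]
  ⇒ phys 0x2E092  [3 reads]
#3 VA=0x282019088 (r,kernel):
  L0: frame=0x17 idx=10 entry=0x31007 [P=1 RW=1 US=1 PS=0]
  L1: frame=0x31 idx=16 entry=0x33007 [P=1 RW=1 US=1 PS=0]
  L2: frame=0x33 idx=25 entry=0x37007 [P=1 RW=1 US=1 PS=0]
  ⇒ phys 0x37088  [3 reads]
#4 VA=0x380A18A50 (r,kernel):
  TLB hit vpn=0x380A18 → PA=0x1EA50

TLB: [["0x580A16", "0x26"], ["0x340818", "0x2E"], ["0x282019", "0x37"], ["0x380A18", "0x1E"]]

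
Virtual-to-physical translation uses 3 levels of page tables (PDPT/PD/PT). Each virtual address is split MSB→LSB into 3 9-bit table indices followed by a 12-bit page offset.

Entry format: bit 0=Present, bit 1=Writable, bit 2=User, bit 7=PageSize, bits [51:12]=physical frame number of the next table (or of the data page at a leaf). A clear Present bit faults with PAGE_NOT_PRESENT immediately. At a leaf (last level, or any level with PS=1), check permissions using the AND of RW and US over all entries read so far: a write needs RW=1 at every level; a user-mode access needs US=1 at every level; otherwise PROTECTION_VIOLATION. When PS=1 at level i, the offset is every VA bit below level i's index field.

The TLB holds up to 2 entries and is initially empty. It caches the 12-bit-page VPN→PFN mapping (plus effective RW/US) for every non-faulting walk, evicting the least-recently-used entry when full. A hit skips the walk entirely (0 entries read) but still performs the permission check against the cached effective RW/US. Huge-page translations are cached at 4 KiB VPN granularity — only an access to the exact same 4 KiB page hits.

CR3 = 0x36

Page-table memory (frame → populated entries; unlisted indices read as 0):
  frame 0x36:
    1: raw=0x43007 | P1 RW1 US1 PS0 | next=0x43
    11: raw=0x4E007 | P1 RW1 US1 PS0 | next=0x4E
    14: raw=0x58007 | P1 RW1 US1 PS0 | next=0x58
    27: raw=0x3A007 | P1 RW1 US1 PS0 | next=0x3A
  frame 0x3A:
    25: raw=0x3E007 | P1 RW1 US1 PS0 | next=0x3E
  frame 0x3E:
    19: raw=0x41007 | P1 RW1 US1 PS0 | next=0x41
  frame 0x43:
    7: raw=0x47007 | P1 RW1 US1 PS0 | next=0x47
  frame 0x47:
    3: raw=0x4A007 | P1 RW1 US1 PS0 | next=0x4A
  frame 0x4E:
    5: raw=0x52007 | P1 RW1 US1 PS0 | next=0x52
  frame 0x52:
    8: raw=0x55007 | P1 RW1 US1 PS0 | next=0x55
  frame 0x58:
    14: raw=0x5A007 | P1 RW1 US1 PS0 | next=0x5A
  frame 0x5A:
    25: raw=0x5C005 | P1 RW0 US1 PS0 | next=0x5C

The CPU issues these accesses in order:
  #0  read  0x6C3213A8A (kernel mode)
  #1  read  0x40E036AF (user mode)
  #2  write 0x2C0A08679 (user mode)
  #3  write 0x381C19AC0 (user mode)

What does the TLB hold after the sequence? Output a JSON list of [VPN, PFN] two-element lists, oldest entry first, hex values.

Trace:
#0 VA=0x6C3213A8A (r,kernel):
  [0] read 0x36 idx=27: raw=0x3A007 flags P=1 W=1 U=1 S=0
  [1] read 0x3A idx=25: raw=0x3E007 flags P=1 W=1 U=1 S=0
  [2] read 0x3E idx=19: raw=0x41007 flags P=1 W=1 U=1 S=0
  ✓ 0x41A8A  — 3 lookups
#1 VA=0x40E036AF (r,user):
  [0] read 0x36 idx=1: raw=0x43007 flags P=1 W=1 U=1 S=0
  [1] read 0x43 idx=7: raw=0x47007 flags P=1 W=1 U=1 S=0
  [2] read 0x47 idx=3: raw=0x4A007 flags P=1 W=1 U=1 S=0
  ✓ 0x4A6AF  — 3 lookups
#2 VA=0x2C0A08679 (w,user):
  [0] read 0x36 idx=11: raw=0x4E007 flags P=1 W=1 U=1 S=0
  [1] read 0x4E idx=5: raw=0x52007 flags P=1 W=1 U=1 S=0
  [2] read 0x52 idx=8: raw=0x55007 flags P=1 W=1 U=1 S=0
  ✓ 0x55679  — 3 lookups
#3 VA=0x381C19AC0 (w,user):
  [0] read 0x36 idx=14: raw=0x58007 flags P=1 W=1 U=1 S=0
  [1] read 0x58 idx=14: raw=0x5A007 flags P=1 W=1 U=1 S=0
  [2] read 0x5A idx=25: raw=0x5C005 flags P=1 W=0 U=1 S=0
  ⇒ fault: PROTECTION_VIOLATION  — 3 lookups

TLB: [["0x40E03", "0x4A"], ["0x2C0A08", "0x55"]]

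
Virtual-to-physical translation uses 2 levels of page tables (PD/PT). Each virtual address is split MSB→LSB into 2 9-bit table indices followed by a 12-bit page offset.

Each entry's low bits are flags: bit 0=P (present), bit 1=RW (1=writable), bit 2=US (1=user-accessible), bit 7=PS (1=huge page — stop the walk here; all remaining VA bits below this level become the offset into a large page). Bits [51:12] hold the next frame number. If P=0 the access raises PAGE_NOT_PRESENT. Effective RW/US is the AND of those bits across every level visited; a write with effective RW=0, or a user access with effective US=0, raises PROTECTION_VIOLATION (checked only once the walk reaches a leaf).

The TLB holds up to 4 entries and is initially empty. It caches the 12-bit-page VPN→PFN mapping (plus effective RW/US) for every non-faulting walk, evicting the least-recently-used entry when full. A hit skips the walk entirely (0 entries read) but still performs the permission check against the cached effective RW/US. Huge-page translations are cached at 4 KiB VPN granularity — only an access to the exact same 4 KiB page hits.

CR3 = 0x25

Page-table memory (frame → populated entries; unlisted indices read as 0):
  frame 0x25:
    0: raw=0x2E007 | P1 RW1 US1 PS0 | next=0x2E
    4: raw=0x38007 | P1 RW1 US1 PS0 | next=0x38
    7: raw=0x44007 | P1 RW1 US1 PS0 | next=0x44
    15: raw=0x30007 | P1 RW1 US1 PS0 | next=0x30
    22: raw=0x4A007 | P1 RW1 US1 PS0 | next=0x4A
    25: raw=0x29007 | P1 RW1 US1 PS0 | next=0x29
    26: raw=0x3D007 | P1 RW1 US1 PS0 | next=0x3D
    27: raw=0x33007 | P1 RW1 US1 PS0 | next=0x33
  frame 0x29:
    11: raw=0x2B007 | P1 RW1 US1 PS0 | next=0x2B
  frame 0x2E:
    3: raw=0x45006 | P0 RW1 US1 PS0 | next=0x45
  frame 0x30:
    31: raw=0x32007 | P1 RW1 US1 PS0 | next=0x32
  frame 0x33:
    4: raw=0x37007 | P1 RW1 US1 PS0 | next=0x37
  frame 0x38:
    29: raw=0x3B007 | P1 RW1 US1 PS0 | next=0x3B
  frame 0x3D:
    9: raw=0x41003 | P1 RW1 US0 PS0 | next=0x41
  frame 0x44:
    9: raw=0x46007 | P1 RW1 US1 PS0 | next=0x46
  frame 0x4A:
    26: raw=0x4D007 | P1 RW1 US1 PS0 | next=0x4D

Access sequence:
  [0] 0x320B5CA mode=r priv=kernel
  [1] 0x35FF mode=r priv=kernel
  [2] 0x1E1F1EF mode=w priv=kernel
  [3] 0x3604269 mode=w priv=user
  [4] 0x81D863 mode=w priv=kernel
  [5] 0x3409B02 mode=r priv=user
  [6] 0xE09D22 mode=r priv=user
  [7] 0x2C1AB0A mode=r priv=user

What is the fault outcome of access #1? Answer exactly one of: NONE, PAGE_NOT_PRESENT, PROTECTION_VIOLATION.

Per-access translation:
#0 VA=0x320B5CA (r,kernel):
  L0 @0x25[25] → 0x29007  P=1,RW=1,US=1,PS=0
  L1 @0x29[11] → 0x2B007  P=1,RW=1,US=1,PS=0
  → PA=0x2B5CA  (2 entries read)
#1 VA=0x35FF (r,kernel):
  L0 @0x25[0] → 0x2E007  P=1,RW=1,US=1,PS=0
  L1 @0x2E[3] → 0x45006  P=0,RW=1,US=1,PS=0
  → PAGE_NOT_PRESENT  (2 entries read)
#2 VA=0x1E1F1EF (w,kernel):
  L0 @0x25[15] → 0x30007  P=1,RW=1,US=1,PS=0
  L1 @0x30[31] → 0x32007  P=1,RW=1,US=1,PS=0
  → PA=0x321EF  (2 entries read)
#3 VA=0x3604269 (w,user):
  L0 @0x25[27] → 0x33007  P=1,RW=1,US=1,PS=0
  L1 @0x33[4] → 0x37007  P=1,RW=1,US=1,PS=0
  → PA=0x37269  (2 entries read)
#4 VA=0x81D863 (w,kernel):
  L0 @0x25[4] → 0x38007  P=1,RW=1,US=1,PS=0
  L1 @0x38[29] → 0x3B007  P=1,RW=1,US=1,PS=0
  → PA=0x3B863  (2 entries read)
#5 VA=0x3409B02 (r,user):
  L0 @0x25[26] → 0x3D007  P=1,RW=1,US=1,PS=0
  L1 @0x3D[9] → 0x41003  P=1,RW=1,US=0,PS=0
  → PROTECTION_VIOLATION  (2 entries read)
#6 VA=0xE09D22 (r,user):
  L0 @0x25[7] → 0x44007  P=1,RW=1,US=1,PS=0
  L1 @0x44[9] → 0x46007  P=1,RW=1,US=1,PS=0
  → PA=0x46D22  (2 entries read)
#7 VA=0x2C1AB0A (r,user):
  L0 @0x25[22] → 0x4A007  P=1,RW=1,US=1,PS=0
  L1 @0x4A[26] → 0x4D007  P=1,RW=1,US=1,PS=0
  → PA=0x4DB0A  (2 entries read)

Access #1 fault: PAGE_NOT_PRESENT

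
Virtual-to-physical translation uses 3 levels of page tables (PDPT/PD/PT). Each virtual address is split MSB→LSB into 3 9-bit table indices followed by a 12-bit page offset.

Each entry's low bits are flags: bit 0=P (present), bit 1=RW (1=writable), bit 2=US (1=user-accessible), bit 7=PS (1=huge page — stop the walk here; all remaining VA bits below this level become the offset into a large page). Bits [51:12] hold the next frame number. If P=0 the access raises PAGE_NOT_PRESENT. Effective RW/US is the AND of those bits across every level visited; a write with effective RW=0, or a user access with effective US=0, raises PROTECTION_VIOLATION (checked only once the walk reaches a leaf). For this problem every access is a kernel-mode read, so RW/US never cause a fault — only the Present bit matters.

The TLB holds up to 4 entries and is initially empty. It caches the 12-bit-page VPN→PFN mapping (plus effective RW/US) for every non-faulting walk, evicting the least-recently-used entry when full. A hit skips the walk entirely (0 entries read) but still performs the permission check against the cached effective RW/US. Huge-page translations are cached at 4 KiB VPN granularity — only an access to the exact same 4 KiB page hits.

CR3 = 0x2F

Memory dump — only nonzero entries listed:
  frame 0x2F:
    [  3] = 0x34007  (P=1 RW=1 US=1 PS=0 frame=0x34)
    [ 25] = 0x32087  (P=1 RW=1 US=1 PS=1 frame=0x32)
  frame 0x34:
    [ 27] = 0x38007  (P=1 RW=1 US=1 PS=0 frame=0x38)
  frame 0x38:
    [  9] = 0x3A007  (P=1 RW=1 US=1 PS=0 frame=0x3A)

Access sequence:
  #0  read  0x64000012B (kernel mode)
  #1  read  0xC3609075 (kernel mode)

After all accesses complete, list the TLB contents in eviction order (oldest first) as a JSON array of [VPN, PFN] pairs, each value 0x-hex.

Per-access translation:
#0 VA=0x64000012B (r,kernel):
  [0] read 0x2F idx=25: raw=0x32087 flags P=1 W=1 U=1 S=1
  ✓ 0x3212B (huge @L0)  — 1 lookups
#1 VA=0xC3609075 (r,kernel):
  [0] read 0x2F idx=3: raw=0x34007 flags P=1 W=1 U=1 S=0
  [1] read 0x34 idx=27: raw=0x38007 flags P=1 W=1 U=1 S=0
  [2] read 0x38 idx=9: raw=0x3A007 flags P=1 W=1 U=1 S=0
  ✓ 0x3A075  — 3 lookups

TLB: [["0x640000", "0x32"], ["0xC3609", "0x3A"]]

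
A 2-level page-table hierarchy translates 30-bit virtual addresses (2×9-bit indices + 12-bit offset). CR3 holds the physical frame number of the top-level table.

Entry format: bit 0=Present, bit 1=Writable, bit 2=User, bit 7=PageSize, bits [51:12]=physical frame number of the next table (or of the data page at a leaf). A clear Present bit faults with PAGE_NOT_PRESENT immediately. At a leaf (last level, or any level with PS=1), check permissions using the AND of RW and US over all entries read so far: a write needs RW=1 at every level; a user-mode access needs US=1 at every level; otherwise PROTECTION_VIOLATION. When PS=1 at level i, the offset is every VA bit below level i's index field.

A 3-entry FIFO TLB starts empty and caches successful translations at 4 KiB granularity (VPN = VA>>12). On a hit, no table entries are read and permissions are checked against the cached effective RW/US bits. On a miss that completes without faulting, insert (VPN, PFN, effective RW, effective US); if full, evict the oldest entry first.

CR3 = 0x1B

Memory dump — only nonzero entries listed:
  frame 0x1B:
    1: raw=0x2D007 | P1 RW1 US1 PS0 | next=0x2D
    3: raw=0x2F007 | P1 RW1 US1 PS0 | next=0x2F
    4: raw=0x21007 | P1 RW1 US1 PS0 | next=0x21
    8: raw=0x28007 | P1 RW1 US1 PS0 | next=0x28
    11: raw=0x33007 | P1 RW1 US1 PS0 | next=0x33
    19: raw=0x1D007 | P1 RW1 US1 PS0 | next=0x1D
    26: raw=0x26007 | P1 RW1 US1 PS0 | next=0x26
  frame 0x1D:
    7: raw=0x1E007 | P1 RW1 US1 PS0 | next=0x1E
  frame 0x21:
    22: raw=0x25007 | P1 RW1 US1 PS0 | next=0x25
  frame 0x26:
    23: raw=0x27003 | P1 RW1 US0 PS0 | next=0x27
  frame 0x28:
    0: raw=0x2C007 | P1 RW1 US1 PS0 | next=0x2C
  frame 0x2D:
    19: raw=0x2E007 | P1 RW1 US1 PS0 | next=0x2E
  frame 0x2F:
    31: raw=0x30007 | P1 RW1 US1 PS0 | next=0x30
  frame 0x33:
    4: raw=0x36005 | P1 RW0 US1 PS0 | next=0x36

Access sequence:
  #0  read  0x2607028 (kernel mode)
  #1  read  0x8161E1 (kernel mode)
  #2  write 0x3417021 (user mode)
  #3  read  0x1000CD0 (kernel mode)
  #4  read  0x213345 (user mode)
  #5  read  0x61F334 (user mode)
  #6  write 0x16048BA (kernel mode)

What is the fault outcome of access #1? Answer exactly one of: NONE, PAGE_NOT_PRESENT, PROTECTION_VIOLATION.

Per-access translation:
#0 VA=0x2607028 (r,kernel):
  lvl0: tbl 0x1B, slot 19 ⇒ 0x1D007 (P1/RW1/US1/PS0)
  lvl1: tbl 0x1D, slot 7 ⇒ 0x1E007 (P1/RW1/US1/PS0)
  ✓ 0x1E028  — 2 lookups
#1 VA=0x8161E1 (r,kernel):
  lvl0: tbl 0x1B, slot 4 ⇒ 0x21007 (P1/RW1/US1/PS0)
  lvl1: tbl 0x21, slot 22 ⇒ 0x25007 (P1/RW1/US1/PS0)
  ✓ 0x251E1  — 2 lookups
#2 VA=0x3417021 (w,user):
  lvl0: tbl 0x1B, slot 26 ⇒ 0x26007 (P1/RW1/US1/PS0)
  lvl1: tbl 0x26, slot 23 ⇒ 0x27003 (P1/RW1/US0/PS0)
  ⇒ fault: PROTECTION_VIOLATION  — 2 lookups
#3 VA=0x1000CD0 (r,kernel):
  lvl0: tbl 0x1B, slot 8 ⇒ 0x28007 (P1/RW1/US1/PS0)
  lvl1: tbl 0x28, slot 0 ⇒ 0x2C007 (P1/RW1/US1/PS0)
  ✓ 0x2CCD0  — 2 lookups
#4 VA=0x213345 (r,user):
  lvl0: tbl 0x1B, slot 1 ⇒ 0x2D007 (P1/RW1/US1/PS0)
  lvl1: tbl 0x2D, slot 19 ⇒ 0x2E007 (P1/RW1/US1/PS0)
  ✓ 0x2E345  — 2 lookups
#5 VA=0x61F334 (r,user):
  lvl0: tbl 0x1B, slot 3 ⇒ 0x2F007 (P1/RW1/US1/PS0)
  lvl1: tbl 0x2F, slot 31 ⇒ 0x30007 (P1/RW1/US1/PS0)
  ✓ 0x30334  — 2 lookups
#6 VA=0x16048BA (w,kernel):
  lvl0: tbl 0x1B, slot 11 ⇒ 0x33007 (P1/RW1/US1/PS0)
  lvl1: tbl 0x33, slot 4 ⇒ 0x36005 (P1/RW0/US1/PS0)
  ⇒ fault: PROTECTION_VIOLATION  — 2 lookups

Access #1 fault: NONE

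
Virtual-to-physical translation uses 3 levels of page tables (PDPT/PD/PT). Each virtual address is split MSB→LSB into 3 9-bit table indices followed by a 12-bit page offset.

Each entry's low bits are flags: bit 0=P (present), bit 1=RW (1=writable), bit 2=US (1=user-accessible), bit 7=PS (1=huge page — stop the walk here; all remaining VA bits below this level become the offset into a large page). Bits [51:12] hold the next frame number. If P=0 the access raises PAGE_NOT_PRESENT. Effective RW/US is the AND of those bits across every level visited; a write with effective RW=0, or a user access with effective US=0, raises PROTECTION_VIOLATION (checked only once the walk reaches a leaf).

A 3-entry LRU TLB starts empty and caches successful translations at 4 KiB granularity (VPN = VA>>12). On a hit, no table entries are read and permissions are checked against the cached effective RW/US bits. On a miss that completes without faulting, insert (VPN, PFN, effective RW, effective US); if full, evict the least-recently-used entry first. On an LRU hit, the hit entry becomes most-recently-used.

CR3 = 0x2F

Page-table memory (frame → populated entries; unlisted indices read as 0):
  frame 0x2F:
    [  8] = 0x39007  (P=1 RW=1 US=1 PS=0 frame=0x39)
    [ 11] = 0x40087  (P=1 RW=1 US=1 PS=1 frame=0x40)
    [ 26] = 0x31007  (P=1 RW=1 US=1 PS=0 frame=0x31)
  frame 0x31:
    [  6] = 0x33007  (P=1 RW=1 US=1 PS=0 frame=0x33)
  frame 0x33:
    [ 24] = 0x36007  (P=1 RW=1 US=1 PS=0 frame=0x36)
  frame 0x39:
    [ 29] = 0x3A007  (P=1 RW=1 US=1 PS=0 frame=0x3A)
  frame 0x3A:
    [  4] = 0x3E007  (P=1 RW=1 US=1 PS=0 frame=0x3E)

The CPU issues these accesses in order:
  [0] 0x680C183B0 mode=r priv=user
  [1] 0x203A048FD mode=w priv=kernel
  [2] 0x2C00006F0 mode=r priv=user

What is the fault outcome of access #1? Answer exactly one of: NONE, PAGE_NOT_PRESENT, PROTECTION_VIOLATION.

Trace:
#0 VA=0x680C183B0 (r,user):
  L0: frame=0x2F idx=26 entry=0x31007 [P=1 RW=1 US=1 PS=0]
  L1: frame=0x31 idx=6 entry=0x33007 [P=1 RW=1 US=1 PS=0]
  L2: frame=0x33 idx=24 entry=0x36007 [P=1 RW=1 US=1 PS=0]
  ⇒ phys 0x363B0  [3 reads]
#1 VA=0x203A048FD (w,kernel):
  L0: frame=0x2F idx=8 entry=0x39007 [P=1 RW=1 US=1 PS=0]
  L1: frame=0x39 idx=29 entry=0x3A007 [P=1 RW=1 US=1 PS=0]
  L2: frame=0x3A idx=4 entry=0x3E007 [P=1 RW=1 US=1 PS=0]
  ⇒ phys 0x3E8FD  [3 reads]
#2 VA=0x2C00006F0 (r,user):
  L0: frame=0x2F idx=11 entry=0x40087 [P=1 RW=1 US=1 PS=1]
  ⇒ phys 0x406F0 (huge @L0)  [1 reads]

Access #1 fault: NONE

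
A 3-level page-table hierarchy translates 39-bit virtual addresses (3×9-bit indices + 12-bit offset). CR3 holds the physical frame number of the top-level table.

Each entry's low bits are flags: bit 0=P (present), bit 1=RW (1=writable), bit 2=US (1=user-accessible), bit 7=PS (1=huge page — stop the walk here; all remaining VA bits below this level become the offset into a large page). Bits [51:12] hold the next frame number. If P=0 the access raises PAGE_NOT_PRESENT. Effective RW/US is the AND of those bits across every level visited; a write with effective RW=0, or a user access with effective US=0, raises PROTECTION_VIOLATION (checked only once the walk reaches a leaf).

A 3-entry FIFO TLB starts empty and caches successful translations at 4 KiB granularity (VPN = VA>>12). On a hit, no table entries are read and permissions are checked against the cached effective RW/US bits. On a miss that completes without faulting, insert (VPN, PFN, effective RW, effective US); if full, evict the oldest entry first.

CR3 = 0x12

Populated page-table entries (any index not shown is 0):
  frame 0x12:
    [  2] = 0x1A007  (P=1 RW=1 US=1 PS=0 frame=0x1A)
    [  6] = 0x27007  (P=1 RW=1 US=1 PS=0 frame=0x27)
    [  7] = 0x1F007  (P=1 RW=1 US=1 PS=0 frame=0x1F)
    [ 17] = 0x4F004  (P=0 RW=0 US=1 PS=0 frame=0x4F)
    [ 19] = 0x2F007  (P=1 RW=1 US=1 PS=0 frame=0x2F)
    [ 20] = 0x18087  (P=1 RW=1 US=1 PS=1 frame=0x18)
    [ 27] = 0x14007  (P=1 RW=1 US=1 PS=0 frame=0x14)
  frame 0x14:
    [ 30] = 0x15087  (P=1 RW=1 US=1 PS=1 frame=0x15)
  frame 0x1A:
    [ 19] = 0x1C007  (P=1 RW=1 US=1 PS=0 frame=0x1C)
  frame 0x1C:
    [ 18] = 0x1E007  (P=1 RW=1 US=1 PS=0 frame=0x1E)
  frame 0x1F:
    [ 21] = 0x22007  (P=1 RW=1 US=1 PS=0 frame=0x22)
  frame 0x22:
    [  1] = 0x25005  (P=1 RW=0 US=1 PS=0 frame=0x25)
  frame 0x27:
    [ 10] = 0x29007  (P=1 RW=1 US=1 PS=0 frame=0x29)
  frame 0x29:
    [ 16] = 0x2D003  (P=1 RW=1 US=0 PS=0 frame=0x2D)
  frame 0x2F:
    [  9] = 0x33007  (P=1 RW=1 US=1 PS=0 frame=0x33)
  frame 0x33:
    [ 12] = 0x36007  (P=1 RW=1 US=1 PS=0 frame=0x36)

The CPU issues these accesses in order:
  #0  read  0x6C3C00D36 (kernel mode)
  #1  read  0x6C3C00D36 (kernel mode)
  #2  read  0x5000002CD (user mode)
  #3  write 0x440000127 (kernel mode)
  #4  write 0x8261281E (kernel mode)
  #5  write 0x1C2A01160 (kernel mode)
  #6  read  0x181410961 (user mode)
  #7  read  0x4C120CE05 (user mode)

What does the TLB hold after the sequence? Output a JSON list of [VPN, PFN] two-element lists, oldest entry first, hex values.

Trace:
#0 VA=0x6C3C00D36 (r,kernel):
  L0: frame=0x12 idx=27 entry=0x14007 [P=1 RW=1 US=1 PS=0]
  L1: frame=0x14 idx=30 entry=0x15087 [P=1 RW=1 US=1 PS=1]
  → PA=0x15D36 (huge @L1)  (2 entries read)
#1 VA=0x6C3C00D36 (r,kernel):
  TLB hit vpn=0x6C3C00 → PA=0x15D36
#2 VA=0x5000002CD (r,user):
  L0: frame=0x12 idx=20 entry=0x18087 [P=1 RW=1 US=1 PS=1]
  → PA=0x182CD (huge @L0)  (1 entries read)
#3 VA=0x440000127 (w,kernel):
  L0: frame=0x12 idx=17 entry=0x4F004 [P=0 RW=0 US=1 PS=0]
  ✗ PAGE_NOT_PRESENT  [1 reads]
#4 VA=0x8261281E (w,kernel):
  L0: frame=0x12 idx=2 entry=0x1A007 [P=1 RW=1 US=1 PS=0]
  L1: frame=0x1A idx=19 entry=0x1C007 [P=1 RW=1 US=1 PS=0]
  L2: frame=0x1C idx=18 entry=0x1E007 [P=1 RW=1 US=1 PS=0]
  → PA=0x1E81E  (3 entries read)
#5 VA=0x1C2A01160 (w,kernel):
  L0: frame=0x12 idx=7 entry=0x1F007 [P=1 RW=1 US=1 PS=0]
  L1: frame=0x1F idx=21 entry=0x22007 [P=1 RW=1 US=1 PS=0]
  L2: frame=0x22 idx=1 entry=0x25005 [P=1 RW=0 US=1 PS=0]
  ✗ PROTECTION_VIOLATION  [3 reads]
#6 VA=0x181410961 (r,user):
  L0: frame=0x12 idx=6 entry=0x27007 [P=1 RW=1 US=1 PS=0]
  L1: frame=0x27 idx=10 entry=0x29007 [P=1 RW=1 US=1 PS=0]
  L2: frame=0x29 idx=16 entry=0x2D003 [P=1 RW=1 US=0 PS=0]
  ✗ PROTECTION_VIOLATION  [3 reads]
#7 VA=0x4C120CE05 (r,user):
  L0: frame=0x12 idx=19 entry=0x2F007 [P=1 RW=1 US=1 PS=0]
  L1: frame=0x2F idx=9 entry=0x33007 [P=1 RW=1 US=1 PS=0]
  L2: frame=0x33 idx=12 entry=0x36007 [P=1 RW=1 US=1 PS=0]
  → PA=0x36E05  (3 entries read)

TLB: [["0x500000", "0x18"], ["0x82612", "0x1E"], ["0x4C120C", "0x36"]]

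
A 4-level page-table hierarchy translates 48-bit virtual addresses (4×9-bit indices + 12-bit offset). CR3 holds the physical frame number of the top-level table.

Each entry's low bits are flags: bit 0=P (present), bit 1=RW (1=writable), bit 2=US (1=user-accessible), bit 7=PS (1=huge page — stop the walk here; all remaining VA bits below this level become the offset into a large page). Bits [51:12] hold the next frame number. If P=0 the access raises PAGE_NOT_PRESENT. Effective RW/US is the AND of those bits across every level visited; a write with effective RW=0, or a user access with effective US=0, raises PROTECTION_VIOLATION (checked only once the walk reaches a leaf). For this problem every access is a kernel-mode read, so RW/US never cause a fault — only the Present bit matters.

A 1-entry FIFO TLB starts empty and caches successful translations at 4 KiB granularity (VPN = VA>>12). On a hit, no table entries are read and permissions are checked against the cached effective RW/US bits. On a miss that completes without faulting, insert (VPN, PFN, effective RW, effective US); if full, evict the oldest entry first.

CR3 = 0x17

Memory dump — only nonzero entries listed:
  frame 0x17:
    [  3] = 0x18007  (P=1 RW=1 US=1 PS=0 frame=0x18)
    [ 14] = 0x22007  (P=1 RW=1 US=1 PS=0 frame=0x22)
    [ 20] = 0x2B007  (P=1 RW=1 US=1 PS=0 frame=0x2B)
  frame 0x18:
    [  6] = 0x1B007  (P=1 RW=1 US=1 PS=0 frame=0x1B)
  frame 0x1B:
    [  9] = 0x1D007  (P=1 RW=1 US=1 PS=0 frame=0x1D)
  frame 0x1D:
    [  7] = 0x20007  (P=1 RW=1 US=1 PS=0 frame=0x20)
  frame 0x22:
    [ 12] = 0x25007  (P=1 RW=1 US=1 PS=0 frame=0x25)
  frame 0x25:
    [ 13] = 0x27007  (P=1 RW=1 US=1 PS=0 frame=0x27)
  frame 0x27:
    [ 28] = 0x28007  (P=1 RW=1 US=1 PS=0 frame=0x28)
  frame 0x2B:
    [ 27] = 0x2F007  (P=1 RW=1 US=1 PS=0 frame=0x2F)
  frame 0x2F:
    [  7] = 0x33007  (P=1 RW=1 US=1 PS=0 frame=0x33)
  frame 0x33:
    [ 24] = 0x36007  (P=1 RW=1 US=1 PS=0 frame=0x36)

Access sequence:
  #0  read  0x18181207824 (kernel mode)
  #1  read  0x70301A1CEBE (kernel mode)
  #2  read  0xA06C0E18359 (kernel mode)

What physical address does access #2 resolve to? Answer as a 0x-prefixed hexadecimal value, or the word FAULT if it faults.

Walk each access:
#0 VA=0x18181207824 (r,kernel):
  lvl0: tbl 0x17, slot 3 ⇒ 0x18007 (P1/RW1/US1/PS0)
  lvl1: tbl 0x18, slot 6 ⇒ 0x1B007 (P1/RW1/US1/PS0)
  lvl2: tbl 0x1B, slot 9 ⇒ 0x1D007 (P1/RW1/US1/PS0)
  lvl3: tbl 0x1D, slot 7 ⇒ 0x20007 (P1/RW1/US1/PS0)
  ⇒ phys 0x20824  [4 reads]
#1 VA=0x70301A1CEBE (r,kernel):
  lvl0: tbl 0x17, slot 14 ⇒ 0x22007 (P1/RW1/US1/PS0)
  lvl1: tbl 0x22, slot 12 ⇒ 0x25007 (P1/RW1/US1/PS0)
  lvl2: tbl 0x25, slot 13 ⇒ 0x27007 (P1/RW1/US1/PS0)
  lvl3: tbl 0x27, slot 28 ⇒ 0x28007 (P1/RW1/US1/PS0)
  ⇒ phys 0x28EBE  [4 reads]
#2 VA=0xA06C0E18359 (r,kernel):
  lvl0: tbl 0x17, slot 20 ⇒ 0x2B007 (P1/RW1/US1/PS0)
  lvl1: tbl 0x2B, slot 27 ⇒ 0x2F007 (P1/RW1/US1/PS0)
  lvl2: tbl 0x2F, slot 7 ⇒ 0x33007 (P1/RW1/US1/PS0)
  lvl3: tbl 0x33, slot 24 ⇒ 0x36007 (P1/RW1/US1/PS0)
  ⇒ phys 0x36359  [4 reads]

Access #2 PA: 0x36359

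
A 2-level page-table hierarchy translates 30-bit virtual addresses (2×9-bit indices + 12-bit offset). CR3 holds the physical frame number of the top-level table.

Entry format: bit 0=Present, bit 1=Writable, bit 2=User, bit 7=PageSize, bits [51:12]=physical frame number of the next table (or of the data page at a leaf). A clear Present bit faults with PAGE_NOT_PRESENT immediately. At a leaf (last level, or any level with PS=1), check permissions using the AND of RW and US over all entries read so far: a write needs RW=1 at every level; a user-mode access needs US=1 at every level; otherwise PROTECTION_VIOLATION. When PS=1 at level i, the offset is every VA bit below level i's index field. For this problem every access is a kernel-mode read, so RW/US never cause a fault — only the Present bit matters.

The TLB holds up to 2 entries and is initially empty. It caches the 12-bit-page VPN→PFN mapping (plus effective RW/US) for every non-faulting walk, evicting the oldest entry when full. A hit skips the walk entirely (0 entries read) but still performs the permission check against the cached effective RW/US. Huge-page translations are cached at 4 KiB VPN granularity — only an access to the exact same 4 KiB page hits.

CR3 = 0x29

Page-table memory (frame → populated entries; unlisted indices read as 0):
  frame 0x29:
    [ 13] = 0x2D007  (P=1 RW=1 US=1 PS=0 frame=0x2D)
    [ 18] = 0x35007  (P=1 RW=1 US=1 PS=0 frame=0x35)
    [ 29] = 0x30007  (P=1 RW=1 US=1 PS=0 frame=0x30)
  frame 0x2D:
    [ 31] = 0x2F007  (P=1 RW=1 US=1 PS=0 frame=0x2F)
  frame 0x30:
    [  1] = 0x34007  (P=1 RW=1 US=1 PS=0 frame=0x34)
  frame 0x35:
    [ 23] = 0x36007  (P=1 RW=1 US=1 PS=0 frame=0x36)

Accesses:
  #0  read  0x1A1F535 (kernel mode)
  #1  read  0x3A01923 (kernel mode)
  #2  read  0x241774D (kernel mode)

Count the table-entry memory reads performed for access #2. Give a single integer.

Walk each access:
#0 VA=0x1A1F535 (r,kernel):
  [0] read 0x29 idx=13: raw=0x2D007 flags P=1 W=1 U=1 S=0
  [1] read 0x2D idx=31: raw=0x2F007 flags P=1 W=1 U=1 S=0
  → PA=0x2F535  (2 entries read)
#1 VA=0x3A01923 (r,kernel):
  [0] read 0x29 idx=29: raw=0x30007 flags P=1 W=1 U=1 S=0
  [1] read 0x30 idx=1: raw=0x34007 flags P=1 W=1 U=1 S=0
  → PA=0x34923  (2 entries read)
#2 VA=0x241774D (r,kernel):
  [0] read 0x29 idx=18: raw=0x35007 flags P=1 W=1 U=1 S=0
  [1] read 0x35 idx=23: raw=0x36007 flags P=1 W=1 U=1 S=0
  → PA=0x3674D  (2 entries read)

Entries read for #2: 2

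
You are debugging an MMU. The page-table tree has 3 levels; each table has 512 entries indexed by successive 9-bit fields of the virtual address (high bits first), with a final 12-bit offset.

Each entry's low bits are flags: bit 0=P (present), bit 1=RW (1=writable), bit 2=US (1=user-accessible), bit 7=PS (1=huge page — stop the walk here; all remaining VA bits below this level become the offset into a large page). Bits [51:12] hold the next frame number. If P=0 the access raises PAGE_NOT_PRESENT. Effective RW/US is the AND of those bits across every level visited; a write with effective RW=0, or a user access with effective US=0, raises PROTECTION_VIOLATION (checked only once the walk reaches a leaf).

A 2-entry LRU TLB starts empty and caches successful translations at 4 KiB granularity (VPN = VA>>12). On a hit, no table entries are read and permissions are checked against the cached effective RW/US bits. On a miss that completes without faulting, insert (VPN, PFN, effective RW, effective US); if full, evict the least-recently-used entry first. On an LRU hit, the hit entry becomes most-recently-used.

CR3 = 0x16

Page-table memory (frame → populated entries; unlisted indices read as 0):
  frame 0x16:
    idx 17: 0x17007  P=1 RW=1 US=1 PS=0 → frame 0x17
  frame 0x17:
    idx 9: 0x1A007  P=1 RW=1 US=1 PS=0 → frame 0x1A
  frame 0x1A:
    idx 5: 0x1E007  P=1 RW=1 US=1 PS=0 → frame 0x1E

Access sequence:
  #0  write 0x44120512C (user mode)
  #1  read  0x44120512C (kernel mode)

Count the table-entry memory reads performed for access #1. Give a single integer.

Per-access translation:
#0 VA=0x44120512C (w,user):
  L0 @0x16[17] → 0x17007  P=1,RW=1,US=1,PS=0
  L1 @0x17[9] → 0x1A007  P=1,RW=1,US=1,PS=0
  L2 @0x1A[5] → 0x1E007  P=1,RW=1,US=1,PS=0
  → PA=0x1E12C  (3 entries read)
#1 VA=0x44120512C (r,kernel):
  TLB hit vpn=0x441205 → PA=0x1E12C

Entries read for #1: 0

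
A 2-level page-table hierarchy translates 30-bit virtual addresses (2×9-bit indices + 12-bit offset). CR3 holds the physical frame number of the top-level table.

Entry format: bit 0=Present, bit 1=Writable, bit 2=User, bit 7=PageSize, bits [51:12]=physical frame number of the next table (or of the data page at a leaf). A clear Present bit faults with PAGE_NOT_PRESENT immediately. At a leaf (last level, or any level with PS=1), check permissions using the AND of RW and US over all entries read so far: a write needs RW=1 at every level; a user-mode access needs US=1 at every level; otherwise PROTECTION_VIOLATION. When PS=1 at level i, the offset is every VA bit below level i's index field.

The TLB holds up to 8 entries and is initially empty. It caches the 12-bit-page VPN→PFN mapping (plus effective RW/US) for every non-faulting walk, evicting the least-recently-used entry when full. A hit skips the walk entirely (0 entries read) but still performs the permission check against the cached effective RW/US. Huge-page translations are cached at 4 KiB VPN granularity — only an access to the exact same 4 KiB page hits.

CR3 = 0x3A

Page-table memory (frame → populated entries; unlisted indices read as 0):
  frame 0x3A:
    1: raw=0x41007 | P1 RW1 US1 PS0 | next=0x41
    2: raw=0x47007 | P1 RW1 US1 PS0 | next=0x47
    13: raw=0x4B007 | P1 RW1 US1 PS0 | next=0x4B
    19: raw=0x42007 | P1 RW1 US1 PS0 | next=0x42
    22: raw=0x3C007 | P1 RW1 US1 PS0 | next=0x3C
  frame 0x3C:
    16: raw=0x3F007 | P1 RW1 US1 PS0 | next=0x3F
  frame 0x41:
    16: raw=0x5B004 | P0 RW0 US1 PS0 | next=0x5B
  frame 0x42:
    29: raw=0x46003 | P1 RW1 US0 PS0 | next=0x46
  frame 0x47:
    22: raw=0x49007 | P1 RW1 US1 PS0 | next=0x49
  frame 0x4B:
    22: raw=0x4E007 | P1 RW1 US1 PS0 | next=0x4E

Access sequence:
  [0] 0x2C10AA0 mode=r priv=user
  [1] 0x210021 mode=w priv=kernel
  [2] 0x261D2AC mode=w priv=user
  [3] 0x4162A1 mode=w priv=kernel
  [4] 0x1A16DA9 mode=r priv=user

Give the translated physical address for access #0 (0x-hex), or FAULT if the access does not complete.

Trace:
#0 VA=0x2C10AA0 (r,user):
  [0] read 0x3A idx=22: raw=0x3C007 flags P=1 W=1 U=1 S=0
  [1] read 0x3C idx=16: raw=0x3F007 flags P=1 W=1 U=1 S=0
  ✓ 0x3FAA0  — 2 lookups
#1 VA=0x210021 (w,kernel):
  [0] read 0x3A idx=1: raw=0x41007 flags P=1 W=1 U=1 S=0
  [1] read 0x41 idx=16: raw=0x5B004 flags P=0 W=0 U=1 S=0
  → PAGE_NOT_PRESENT  (2 entries read)
#2 VA=0x261D2AC (w,user):
  [0] read 0x3A idx=19: raw=0x42007 flags P=1 W=1 U=1 S=0
  [1] read 0x42 idx=29: raw=0x46003 flags P=1 W=1 U=0 S=0
  → PROTECTION_VIOLATION  (2 entries read)
#3 VA=0x4162A1 (w,kernel):
  [0] read 0x3A idx=2: raw=0x47007 flags P=1 W=1 U=1 S=0
  [1] read 0x47 idx=22: raw=0x49007 flags P=1 W=1 U=1 S=0
  ✓ 0x492A1  — 2 lookups
#4 VA=0x1A16DA9 (r,user):
  [0] read 0x3A idx=13: raw=0x4B007 flags P=1 W=1 U=1 S=0
  [1] read 0x4B idx=22: raw=0x4E007 flags P=1 W=1 U=1 S=0
  ✓ 0x4EDA9  — 2 lookups

Access #0 PA: 0x3FAA0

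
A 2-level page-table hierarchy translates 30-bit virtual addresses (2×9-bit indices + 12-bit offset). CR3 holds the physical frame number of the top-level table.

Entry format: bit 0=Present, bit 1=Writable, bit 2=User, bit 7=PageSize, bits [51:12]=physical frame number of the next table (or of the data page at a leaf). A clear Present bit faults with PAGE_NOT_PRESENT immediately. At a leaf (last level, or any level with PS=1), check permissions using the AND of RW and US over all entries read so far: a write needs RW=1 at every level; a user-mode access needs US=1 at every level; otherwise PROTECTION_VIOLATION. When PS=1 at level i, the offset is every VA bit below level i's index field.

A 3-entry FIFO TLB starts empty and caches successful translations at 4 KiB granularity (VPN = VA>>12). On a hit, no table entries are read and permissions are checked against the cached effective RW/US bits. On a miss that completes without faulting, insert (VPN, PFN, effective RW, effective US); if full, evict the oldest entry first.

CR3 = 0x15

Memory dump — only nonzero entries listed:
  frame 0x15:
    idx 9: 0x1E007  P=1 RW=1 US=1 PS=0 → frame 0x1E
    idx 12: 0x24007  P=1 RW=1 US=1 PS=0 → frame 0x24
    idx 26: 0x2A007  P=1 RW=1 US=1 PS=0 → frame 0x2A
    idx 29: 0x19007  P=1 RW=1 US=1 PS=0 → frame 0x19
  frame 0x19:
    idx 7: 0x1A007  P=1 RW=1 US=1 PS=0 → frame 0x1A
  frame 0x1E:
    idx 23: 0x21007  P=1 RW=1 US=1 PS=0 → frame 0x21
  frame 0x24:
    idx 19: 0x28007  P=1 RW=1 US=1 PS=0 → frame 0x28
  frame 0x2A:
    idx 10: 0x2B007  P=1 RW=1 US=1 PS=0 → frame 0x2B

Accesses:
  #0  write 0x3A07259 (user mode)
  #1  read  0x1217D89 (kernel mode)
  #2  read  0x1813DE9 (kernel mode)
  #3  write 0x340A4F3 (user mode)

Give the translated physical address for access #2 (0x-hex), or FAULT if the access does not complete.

Trace:
#0 VA=0x3A07259 (w,user):
  L0: frame=0x15 idx=29 entry=0x19007 [P=1 RW=1 US=1 PS=0]
  L1: frame=0x19 idx=7 entry=0x1A007 [P=1 RW=1 US=1 PS=0]
  ✓ 0x1A259  — 2 lookups
#1 VA=0x1217D89 (r,kernel):
  L0: frame=0x15 idx=9 entry=0x1E007 [P=1 RW=1 US=1 PS=0]
  L1: frame=0x1E idx=23 entry=0x21007 [P=1 RW=1 US=1 PS=0]
  ✓ 0x21D89  — 2 lookups
#2 VA=0x1813DE9 (r,kernel):
  L0: frame=0x15 idx=12 entry=0x24007 [P=1 RW=1 US=1 PS=0]
  L1: frame=0x24 idx=19 entry=0x28007 [P=1 RW=1 US=1 PS=0]
  ✓ 0x28DE9  — 2 lookups
#3 VA=0x340A4F3 (w,user):
  L0: frame=0x15 idx=26 entry=0x2A007 [P=1 RW=1 US=1 PS=0]
  L1: frame=0x2A idx=10 entry=0x2B007 [P=1 RW=1 US=1 PS=0]
  ✓ 0x2B4F3  — 2 lookups

Access #2 PA: 0x28DE9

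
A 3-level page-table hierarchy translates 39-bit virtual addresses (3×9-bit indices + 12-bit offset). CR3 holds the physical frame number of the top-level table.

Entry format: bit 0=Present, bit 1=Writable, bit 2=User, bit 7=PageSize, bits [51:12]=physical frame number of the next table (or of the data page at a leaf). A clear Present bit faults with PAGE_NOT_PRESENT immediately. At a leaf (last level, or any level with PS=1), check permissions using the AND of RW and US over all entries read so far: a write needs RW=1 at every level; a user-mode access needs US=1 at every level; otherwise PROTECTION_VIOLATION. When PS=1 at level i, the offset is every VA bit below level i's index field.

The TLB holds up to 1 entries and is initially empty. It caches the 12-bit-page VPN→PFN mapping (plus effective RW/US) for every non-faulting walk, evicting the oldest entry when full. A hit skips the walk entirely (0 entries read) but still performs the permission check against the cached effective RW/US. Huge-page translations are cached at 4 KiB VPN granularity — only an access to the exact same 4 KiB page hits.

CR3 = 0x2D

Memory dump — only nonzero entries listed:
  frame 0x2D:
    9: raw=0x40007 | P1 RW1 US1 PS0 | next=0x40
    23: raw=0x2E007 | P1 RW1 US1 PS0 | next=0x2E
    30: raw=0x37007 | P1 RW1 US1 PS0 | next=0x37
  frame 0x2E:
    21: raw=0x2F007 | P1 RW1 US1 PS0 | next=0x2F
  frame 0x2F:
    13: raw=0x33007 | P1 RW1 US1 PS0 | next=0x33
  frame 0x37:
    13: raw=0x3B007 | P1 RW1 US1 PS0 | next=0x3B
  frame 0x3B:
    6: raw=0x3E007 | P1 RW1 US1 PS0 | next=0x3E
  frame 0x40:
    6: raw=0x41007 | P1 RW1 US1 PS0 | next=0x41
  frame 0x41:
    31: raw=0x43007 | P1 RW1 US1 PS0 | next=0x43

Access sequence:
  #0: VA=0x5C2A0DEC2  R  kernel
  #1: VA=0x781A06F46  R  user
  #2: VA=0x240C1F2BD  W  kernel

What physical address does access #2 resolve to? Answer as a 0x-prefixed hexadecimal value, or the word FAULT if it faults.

Walk each access:
#0 VA=0x5C2A0DEC2 (r,kernel):
  L0 @0x2D[23] → 0x2E007  P=1,RW=1,US=1,PS=0
  L1 @0x2E[21] → 0x2F007  P=1,RW=1,US=1,PS=0
  L2 @0x2F[13] → 0x33007  P=1,RW=1,US=1,PS=0
  → PA=0x33EC2  (3 entries read)
#1 VA=0x781A06F46 (r,user):
  L0 @0x2D[30] → 0x37007  P=1,RW=1,US=1,PS=0
  L1 @0x37[13] → 0x3B007  P=1,RW=1,US=1,PS=0
  L2 @0x3B[6] → 0x3E007  P=1,RW=1,US=1,PS=0
  → PA=0x3EF46  (3 entries read)
#2 VA=0x240C1F2BD (w,kernel):
  L0 @0x2D[9] → 0x40007  P=1,RW=1,US=1,PS=0
  L1 @0x40[6] → 0x41007  P=1,RW=1,US=1,PS=0
  L2 @0x41[31] → 0x43007  P=1,RW=1,US=1,PS=0
  → PA=0x432BD  (3 entries read)

Access #2 PA: 0x432BD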